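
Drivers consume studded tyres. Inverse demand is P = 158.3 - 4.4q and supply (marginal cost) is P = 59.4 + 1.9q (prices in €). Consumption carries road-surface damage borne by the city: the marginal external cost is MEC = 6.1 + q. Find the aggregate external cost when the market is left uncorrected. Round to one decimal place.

Market equilibrium (private): 59.4 + 1.9q = 158.3 - 4.4q → q_m = 15.6984.
Total external cost = ∫₀^{q_m} (6.1 + 1.0q) dq = 6.1×15.6984 + ½×1.0×15.6984² = 218.9801.

€219.0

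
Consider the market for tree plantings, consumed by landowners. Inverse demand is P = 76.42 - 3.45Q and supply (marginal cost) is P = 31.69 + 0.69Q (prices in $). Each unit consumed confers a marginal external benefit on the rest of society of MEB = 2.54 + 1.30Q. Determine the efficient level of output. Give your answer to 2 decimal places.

Social marginal benefit = demand + MEB = 78.96 - 2.15Q.
Set SMB = MC: 78.96 - 2.15Q = 31.69 + 0.69Q → Q* = 16.6444.

Q* = 16.64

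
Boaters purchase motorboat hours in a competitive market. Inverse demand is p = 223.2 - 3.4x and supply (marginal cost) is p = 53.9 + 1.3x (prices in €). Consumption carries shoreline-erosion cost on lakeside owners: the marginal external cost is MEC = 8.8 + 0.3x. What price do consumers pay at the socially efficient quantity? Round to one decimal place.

P = €114.1

Social marginal benefit = demand − MEC = 214.4 - 3.7x.
Set SMB = MC: 214.4 - 3.7x = 53.9 + 1.3x → x* = 32.1000.
Consumer price on the demand curve at x*: 223.2 − 3.4×32.1000 = 114.0600.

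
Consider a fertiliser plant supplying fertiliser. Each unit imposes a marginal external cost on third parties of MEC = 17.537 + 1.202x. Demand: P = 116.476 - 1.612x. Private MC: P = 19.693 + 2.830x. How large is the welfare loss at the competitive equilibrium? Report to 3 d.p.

DWL = 169.383

Market equilibrium (private): 19.693 + 2.830x = 116.476 - 1.612x → x_m = 21.7882.
Social marginal cost = private MC + MEC = 37.230 + 4.032x.
Set SMC = demand: 37.230 + 4.032x = 116.476 - 1.612x → x* = 14.0408.
Height of the DWL triangle at x_m is SMC(x_m) − demand(x_m) = MEC(x_m) = 43.7264.
DWL = ½ × 7.7474 × 43.7264 = 169.3830.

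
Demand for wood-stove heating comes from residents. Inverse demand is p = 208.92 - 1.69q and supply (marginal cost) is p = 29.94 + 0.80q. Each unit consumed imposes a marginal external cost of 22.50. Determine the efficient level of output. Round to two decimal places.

Social marginal benefit = demand − MEC = 186.42 - 1.69q.
Set SMB = MC: 186.42 - 1.69q = 29.94 + 0.80q → q* = 62.8434.

q* = 62.84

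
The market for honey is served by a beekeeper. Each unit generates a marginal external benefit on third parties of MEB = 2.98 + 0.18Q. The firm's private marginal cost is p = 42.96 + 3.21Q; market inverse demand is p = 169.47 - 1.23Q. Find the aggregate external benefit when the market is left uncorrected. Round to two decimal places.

Market equilibrium (private): 42.96 + 3.21Q = 169.47 - 1.23Q → Q_m = 28.4932.
Total external benefit = ∫₀^{Q_m} (2.98 + 0.18Q) dQ = 2.98×28.4932 + ½×0.18×28.4932² = 157.9774.

157.98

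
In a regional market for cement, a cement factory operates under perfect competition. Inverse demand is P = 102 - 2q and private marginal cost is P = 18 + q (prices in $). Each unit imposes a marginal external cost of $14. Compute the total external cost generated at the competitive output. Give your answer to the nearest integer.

$392

Market equilibrium (private): 18 + q = 102 - 2q → q_m = 28.0000.
Total external cost = MEC × q_m = 14 × 28.0000 = 392.0000.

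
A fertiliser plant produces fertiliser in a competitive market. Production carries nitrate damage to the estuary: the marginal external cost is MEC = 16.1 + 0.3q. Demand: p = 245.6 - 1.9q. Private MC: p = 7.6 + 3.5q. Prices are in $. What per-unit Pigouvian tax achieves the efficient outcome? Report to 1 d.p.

Social marginal cost = private MC + MEC = 23.7 + 3.8q.
Set SMC = demand: 23.7 + 3.8q = 245.6 - 1.9q → q* = 38.9298.
The Pigouvian tax equals MEC at q*: 16.1 + 0.3×38.9298 = 27.7789.

tax = $27.8 per unit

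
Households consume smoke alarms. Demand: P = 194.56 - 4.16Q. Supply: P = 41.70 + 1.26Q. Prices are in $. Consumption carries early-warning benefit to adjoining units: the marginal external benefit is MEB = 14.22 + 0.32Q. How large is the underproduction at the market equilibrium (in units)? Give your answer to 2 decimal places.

4.56 units

Market equilibrium (private): 41.70 + 1.26Q = 194.56 - 4.16Q → Q_m = 28.2030.
Social marginal benefit = demand + MEB = 208.78 - 3.84Q.
Set SMB = MC: 208.78 - 3.84Q = 41.70 + 1.26Q → Q* = 32.7608.
Gap = |28.2030 − 32.7608| = 4.5578.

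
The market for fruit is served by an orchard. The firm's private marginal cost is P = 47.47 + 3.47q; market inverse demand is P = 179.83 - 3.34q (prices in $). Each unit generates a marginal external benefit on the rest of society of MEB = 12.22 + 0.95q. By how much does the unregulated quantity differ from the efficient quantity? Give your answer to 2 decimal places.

Market equilibrium (private): 47.47 + 3.47q = 179.83 - 3.34q → q_m = 19.4361.
Social marginal cost = private MC − MEB = 35.25 + 2.52q.
Set SMC = demand: 35.25 + 2.52q = 179.83 - 3.34q → q* = 24.6724.
Gap = |19.4361 − 24.6724| = 5.2363.

5.24 units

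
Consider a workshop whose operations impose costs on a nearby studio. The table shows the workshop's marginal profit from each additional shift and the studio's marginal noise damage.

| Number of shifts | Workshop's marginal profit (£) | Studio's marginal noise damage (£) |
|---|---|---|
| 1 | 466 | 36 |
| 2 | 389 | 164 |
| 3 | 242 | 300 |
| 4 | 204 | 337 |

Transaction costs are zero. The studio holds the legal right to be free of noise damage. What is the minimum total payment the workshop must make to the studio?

£200

Efficient level: marginal profit ≥ marginal noise damage through level 2, so k* = 2.
With the studio holding the right, the workshop must at least compensate total damage at k*: 36 + 164 = 200.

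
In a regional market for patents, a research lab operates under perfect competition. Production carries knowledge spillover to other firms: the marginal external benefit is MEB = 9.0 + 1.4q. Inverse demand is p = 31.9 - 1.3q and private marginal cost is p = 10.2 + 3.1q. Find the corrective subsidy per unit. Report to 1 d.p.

subsidy = 23.3 per unit

Social marginal cost = private MC − MEB = 1.2 + 1.7q.
Set SMC = demand: 1.2 + 1.7q = 31.9 - 1.3q → q* = 10.2333.
The Pigouvian subsidy equals MEB at q*: 9.0 + 1.4×10.2333 = 23.3266.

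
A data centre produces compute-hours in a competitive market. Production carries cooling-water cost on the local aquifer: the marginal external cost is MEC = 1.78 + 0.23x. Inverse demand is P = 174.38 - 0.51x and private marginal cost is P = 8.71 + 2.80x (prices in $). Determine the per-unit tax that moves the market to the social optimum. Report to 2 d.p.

tax = $12.43 per unit

Social marginal cost = private MC + MEC = 10.49 + 3.03x.
Set SMC = demand: 10.49 + 3.03x = 174.38 - 0.51x → x* = 46.2966.
The Pigouvian tax equals MEC at x*: 1.78 + 0.23×46.2966 = 12.4282.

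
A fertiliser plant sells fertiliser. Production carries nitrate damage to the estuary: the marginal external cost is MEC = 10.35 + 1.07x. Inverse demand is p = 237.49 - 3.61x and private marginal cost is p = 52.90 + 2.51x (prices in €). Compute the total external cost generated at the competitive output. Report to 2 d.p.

€798.88

Market equilibrium (private): 52.90 + 2.51x = 237.49 - 3.61x → x_m = 30.1618.
Total external cost = ∫₀^{x_m} (10.35 + 1.07x) dx = 10.35×30.1618 + ½×1.07×30.1618² = 798.8824.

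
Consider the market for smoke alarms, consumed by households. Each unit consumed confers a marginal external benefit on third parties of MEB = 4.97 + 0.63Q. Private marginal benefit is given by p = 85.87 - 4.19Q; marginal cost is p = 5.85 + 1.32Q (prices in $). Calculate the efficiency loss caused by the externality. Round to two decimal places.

DWL = $20.43

Market equilibrium (private): 5.85 + 1.32Q = 85.87 - 4.19Q → Q_m = 14.5227.
Social marginal benefit = demand + MEB = 90.84 - 3.56Q.
Set SMB = MC: 90.84 - 3.56Q = 5.85 + 1.32Q → Q* = 17.4160.
The loss is the area between SMB and MC from Q* to Q_m; with linear curves that's a triangle of height MEB(Q_m).
DWL = ½ × 2.8933 × 14.1193 = 20.4257.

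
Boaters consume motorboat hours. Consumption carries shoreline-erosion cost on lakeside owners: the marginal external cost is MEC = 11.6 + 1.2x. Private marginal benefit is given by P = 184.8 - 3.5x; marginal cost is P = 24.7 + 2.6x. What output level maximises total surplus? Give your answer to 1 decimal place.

x* = 20.3

Social marginal benefit = demand − MEC = 173.2 - 4.7x.
Set SMB = MC: 173.2 - 4.7x = 24.7 + 2.6x → x* = 20.3425.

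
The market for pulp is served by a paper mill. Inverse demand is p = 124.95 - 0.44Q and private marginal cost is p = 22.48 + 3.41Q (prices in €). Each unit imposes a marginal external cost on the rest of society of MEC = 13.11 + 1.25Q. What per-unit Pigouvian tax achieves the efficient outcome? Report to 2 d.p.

Social marginal cost = private MC + MEC = 35.59 + 4.66Q.
Set SMC = demand: 35.59 + 4.66Q = 124.95 - 0.44Q → Q* = 17.5216.
The Pigouvian tax equals MEC at Q*: 13.11 + 1.25×17.5216 = 35.0120.

tax = €35.01 per unit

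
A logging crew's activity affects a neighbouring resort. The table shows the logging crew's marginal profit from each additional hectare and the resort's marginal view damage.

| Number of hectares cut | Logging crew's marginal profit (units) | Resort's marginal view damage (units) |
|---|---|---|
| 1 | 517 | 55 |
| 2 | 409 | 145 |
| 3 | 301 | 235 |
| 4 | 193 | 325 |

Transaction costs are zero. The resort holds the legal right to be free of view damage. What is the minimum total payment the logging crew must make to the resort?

Efficient level: marginal profit ≥ marginal view damage through level 3, so k* = 3.
With the resort holding the right, the logging crew must at least compensate total damage at k*: 55 + 145 + 235 = 435.

435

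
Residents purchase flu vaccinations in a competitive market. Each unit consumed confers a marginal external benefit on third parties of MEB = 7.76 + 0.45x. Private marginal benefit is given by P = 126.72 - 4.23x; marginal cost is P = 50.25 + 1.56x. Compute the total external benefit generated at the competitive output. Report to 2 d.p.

Market equilibrium (private): 50.25 + 1.56x = 126.72 - 4.23x → x_m = 13.2073.
Total external benefit = ∫₀^{x_m} (7.76 + 0.45x) dx = 7.76×13.2073 + ½×0.45×13.2073² = 141.7360.

141.74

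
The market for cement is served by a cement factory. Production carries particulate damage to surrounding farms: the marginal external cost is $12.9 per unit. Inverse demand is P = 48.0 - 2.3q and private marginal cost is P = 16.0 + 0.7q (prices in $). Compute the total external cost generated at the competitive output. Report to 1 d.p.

Market equilibrium (private): 16.0 + 0.7q = 48.0 - 2.3q → q_m = 10.6667.
Total external cost = MEC × q_m = 12.9 × 10.6667 = 137.6004.

$137.6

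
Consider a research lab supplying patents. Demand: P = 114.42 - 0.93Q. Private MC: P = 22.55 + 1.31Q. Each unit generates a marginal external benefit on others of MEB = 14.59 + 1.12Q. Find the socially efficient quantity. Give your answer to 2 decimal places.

Social marginal cost = private MC − MEB = 7.96 + 0.19Q.
Set SMC = demand: 7.96 + 0.19Q = 114.42 - 0.93Q → Q* = 95.0536.

Q* = 95.05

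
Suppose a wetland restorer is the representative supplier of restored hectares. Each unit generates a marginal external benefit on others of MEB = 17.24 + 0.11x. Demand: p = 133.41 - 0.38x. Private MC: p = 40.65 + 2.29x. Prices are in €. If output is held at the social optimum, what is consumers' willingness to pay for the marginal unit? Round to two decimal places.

P = €117.08

Social marginal cost = private MC − MEB = 23.41 + 2.18x.
Set SMC = demand: 23.41 + 2.18x = 133.41 - 0.38x → x* = 42.9688.
Consumer price on the demand curve at x*: 133.41 − 0.38×42.9688 = 117.0819.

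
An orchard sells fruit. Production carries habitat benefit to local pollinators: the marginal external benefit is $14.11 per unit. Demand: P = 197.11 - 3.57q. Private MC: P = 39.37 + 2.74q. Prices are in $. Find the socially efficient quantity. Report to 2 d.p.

Social marginal cost = private MC − MEB = 25.26 + 2.74q.
Set SMC = demand: 25.26 + 2.74q = 197.11 - 3.57q → q* = 27.2345.

q* = 27.23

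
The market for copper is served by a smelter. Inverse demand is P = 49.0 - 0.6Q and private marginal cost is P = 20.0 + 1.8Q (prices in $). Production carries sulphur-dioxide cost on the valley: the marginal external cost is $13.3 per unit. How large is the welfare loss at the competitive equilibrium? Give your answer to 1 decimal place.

DWL = $36.9

Market equilibrium (private): 20.0 + 1.8Q = 49.0 - 0.6Q → Q_m = 12.0833.
Social marginal cost = private MC + MEC = 33.3 + 1.8Q.
Set SMC = demand: 33.3 + 1.8Q = 49.0 - 0.6Q → Q* = 6.5417.
Between Q* and Q_m the wedge SMC − demand runs linearly from 0 to MEC(Q_m), so the loss is a triangle.
DWL = ½ × 5.5416 × 13.3000 = 36.8516.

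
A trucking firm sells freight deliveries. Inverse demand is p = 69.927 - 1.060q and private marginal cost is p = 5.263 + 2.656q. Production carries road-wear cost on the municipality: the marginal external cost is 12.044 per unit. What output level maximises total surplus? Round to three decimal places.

q* = 14.160

Social marginal cost = private MC + MEC = 17.307 + 2.656q.
Set SMC = demand: 17.307 + 2.656q = 69.927 - 1.060q → q* = 14.1604.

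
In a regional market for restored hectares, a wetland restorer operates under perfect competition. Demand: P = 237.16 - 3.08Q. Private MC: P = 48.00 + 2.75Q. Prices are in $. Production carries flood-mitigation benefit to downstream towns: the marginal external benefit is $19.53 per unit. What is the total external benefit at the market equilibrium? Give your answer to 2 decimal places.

Market equilibrium (private): 48.00 + 2.75Q = 237.16 - 3.08Q → Q_m = 32.4460.
Total external benefit = MEB × Q_m = 19.53 × 32.4460 = 633.6704.

$633.67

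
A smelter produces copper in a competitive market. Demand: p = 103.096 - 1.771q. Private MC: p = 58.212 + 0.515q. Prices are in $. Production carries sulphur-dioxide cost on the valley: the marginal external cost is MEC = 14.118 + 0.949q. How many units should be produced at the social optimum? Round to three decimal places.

Social marginal cost = private MC + MEC = 72.330 + 1.464q.
Set SMC = demand: 72.330 + 1.464q = 103.096 - 1.771q → q* = 9.5104.

q* = 9.510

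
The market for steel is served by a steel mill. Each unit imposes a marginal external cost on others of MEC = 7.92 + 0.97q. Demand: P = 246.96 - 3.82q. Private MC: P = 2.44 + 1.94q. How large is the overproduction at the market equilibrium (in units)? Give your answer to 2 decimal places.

7.30 units

Market equilibrium (private): 2.44 + 1.94q = 246.96 - 3.82q → q_m = 42.4514.
Social marginal cost = private MC + MEC = 10.36 + 2.91q.
Set SMC = demand: 10.36 + 2.91q = 246.96 - 3.82q → q* = 35.1560.
Gap = |42.4514 − 35.1560| = 7.2954.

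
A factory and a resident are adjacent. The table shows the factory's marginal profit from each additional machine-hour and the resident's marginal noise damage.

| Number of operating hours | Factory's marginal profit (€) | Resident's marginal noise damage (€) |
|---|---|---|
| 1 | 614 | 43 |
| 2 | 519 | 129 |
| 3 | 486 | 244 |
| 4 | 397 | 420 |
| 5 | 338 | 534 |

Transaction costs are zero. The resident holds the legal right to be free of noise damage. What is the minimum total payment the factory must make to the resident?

Efficient level: marginal profit ≥ marginal noise damage through level 3, so k* = 3.
With the resident holding the right, the factory must at least compensate total damage at k*: 43 + 129 + 244 = 416.

€416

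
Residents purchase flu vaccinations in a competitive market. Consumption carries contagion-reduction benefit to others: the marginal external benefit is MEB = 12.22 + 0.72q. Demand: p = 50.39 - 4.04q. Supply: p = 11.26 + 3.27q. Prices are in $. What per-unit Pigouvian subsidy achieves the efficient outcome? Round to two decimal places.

subsidy = $17.83 per unit

Social marginal benefit = demand + MEB = 62.61 - 3.32q.
Set SMB = MC: 62.61 - 3.32q = 11.26 + 3.27q → q* = 7.7921.
The Pigouvian subsidy equals MEB at q*: 12.22 + 0.72×7.7921 = 17.8303.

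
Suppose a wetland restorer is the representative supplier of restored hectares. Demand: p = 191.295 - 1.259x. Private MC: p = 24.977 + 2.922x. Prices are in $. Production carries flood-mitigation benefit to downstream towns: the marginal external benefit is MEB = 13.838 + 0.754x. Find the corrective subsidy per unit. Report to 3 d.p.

subsidy = $53.475 per unit

Social marginal cost = private MC − MEB = 11.139 + 2.168x.
Set SMC = demand: 11.139 + 2.168x = 191.295 - 1.259x → x* = 52.5696.
The Pigouvian subsidy equals MEB at x*: 13.838 + 0.754×52.5696 = 53.4755.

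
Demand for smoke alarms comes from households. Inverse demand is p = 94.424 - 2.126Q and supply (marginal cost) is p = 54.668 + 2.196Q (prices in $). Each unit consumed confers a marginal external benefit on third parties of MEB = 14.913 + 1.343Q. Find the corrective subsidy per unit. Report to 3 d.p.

Social marginal benefit = demand + MEB = 109.337 - 0.783Q.
Set SMB = MC: 109.337 - 0.783Q = 54.668 + 2.196Q → Q* = 18.3515.
The Pigouvian subsidy equals MEB at Q*: 14.913 + 1.343×18.3515 = 39.5591.

subsidy = $39.559 per unit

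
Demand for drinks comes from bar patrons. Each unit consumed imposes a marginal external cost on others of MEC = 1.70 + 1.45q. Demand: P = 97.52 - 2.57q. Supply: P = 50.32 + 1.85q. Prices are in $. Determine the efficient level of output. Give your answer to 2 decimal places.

Social marginal benefit = demand − MEC = 95.82 - 4.02q.
Set SMB = MC: 95.82 - 4.02q = 50.32 + 1.85q → q* = 7.7513.

q* = 7.75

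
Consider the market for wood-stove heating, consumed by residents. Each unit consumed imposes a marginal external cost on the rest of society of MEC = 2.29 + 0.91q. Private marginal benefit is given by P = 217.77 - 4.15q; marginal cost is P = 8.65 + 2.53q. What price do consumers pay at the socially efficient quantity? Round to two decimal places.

Social marginal benefit = demand − MEC = 215.48 - 5.06q.
Set SMB = MC: 215.48 - 5.06q = 8.65 + 2.53q → q* = 27.2503.
Consumer price on the demand curve at q*: 217.77 − 4.15×27.2503 = 104.6813.

P = 104.68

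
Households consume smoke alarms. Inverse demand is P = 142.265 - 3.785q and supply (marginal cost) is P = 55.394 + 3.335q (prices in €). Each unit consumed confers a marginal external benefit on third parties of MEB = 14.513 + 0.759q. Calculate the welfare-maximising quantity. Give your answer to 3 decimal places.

Social marginal benefit = demand + MEB = 156.778 - 3.026q.
Set SMB = MC: 156.778 - 3.026q = 55.394 + 3.335q → q* = 15.9384.

q* = 15.938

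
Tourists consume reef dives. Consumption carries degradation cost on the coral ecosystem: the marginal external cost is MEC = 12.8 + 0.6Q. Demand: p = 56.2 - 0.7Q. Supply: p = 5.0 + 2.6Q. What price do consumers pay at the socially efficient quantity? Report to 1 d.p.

P = 49.3

Social marginal benefit = demand − MEC = 43.4 - 1.3Q.
Set SMB = MC: 43.4 - 1.3Q = 5.0 + 2.6Q → Q* = 9.8462.
Consumer price on the demand curve at Q*: 56.2 − 0.7×9.8462 = 49.3077.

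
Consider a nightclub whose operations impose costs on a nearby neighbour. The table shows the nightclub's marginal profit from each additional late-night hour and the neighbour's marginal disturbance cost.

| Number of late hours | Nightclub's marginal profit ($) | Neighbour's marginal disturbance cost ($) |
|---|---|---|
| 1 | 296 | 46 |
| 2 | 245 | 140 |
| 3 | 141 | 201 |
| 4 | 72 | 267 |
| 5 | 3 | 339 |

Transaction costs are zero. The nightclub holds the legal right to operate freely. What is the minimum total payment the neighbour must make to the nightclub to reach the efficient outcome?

Left alone the nightclub would choose level 5 (marginal profit stays positive).
Efficient level: k* = 2 (marginal profit ≥ marginal disturbance cost through 2).
The neighbour must at least cover the nightclub's forgone profit from cutting 5→2: 141 + 72 + 3 = 216.

$216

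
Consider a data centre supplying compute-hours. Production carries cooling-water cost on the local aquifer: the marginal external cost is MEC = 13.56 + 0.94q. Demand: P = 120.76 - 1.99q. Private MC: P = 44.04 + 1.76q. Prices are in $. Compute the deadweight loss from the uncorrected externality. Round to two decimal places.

Market equilibrium (private): 44.04 + 1.76q = 120.76 - 1.99q → q_m = 20.4587.
Social marginal cost = private MC + MEC = 57.60 + 2.70q.
Set SMC = demand: 57.60 + 2.70q = 120.76 - 1.99q → q* = 13.4670.
Between q* and q_m the wedge SMC − demand runs linearly from 0 to MEC(q_m), so the loss is a triangle.
DWL = ½ × 6.9917 × 32.7911 = 114.6328.

DWL = $114.63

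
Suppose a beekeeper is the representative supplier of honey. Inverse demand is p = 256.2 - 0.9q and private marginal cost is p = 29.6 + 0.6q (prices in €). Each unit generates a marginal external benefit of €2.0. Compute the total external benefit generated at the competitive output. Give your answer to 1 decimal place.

€302.1

Market equilibrium (private): 29.6 + 0.6q = 256.2 - 0.9q → q_m = 151.0667.
Total external benefit = MEB × q_m = 2.0 × 151.0667 = 302.1334.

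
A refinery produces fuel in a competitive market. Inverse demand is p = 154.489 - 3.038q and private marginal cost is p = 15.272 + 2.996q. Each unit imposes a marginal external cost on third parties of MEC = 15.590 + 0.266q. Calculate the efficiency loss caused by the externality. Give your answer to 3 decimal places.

Market equilibrium (private): 15.272 + 2.996q = 154.489 - 3.038q → q_m = 23.0721.
Social marginal cost = private MC + MEC = 30.862 + 3.262q.
Set SMC = demand: 30.862 + 3.262q = 154.489 - 3.038q → q* = 19.6233.
Height of the DWL triangle at q_m is SMC(q_m) − demand(q_m) = MEC(q_m) = 21.7272.
DWL = ½ × 3.4488 × 21.7272 = 37.4664.

DWL = 37.466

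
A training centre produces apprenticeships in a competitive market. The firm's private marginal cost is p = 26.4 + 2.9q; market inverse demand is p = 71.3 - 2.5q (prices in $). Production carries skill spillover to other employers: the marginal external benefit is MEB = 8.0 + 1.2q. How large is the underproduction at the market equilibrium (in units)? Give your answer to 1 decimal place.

4.3 units

Market equilibrium (private): 26.4 + 2.9q = 71.3 - 2.5q → q_m = 8.3148.
Social marginal cost = private MC − MEB = 18.4 + 1.7q.
Set SMC = demand: 18.4 + 1.7q = 71.3 - 2.5q → q* = 12.5952.
Gap = |8.3148 − 12.5952| = 4.2804.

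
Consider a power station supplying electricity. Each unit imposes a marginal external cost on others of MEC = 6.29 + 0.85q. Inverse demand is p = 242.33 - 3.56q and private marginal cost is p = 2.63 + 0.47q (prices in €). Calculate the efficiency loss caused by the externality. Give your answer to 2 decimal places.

Market equilibrium (private): 2.63 + 0.47q = 242.33 - 3.56q → q_m = 59.4789.
Social marginal cost = private MC + MEC = 8.92 + 1.32q.
Set SMC = demand: 8.92 + 1.32q = 242.33 - 3.56q → q* = 47.8299.
Between q* and q_m the wedge SMC − demand runs linearly from 0 to MEC(q_m), so the loss is a triangle.
DWL = ½ × 11.6490 × 56.8471 = 331.1059.

DWL = €331.11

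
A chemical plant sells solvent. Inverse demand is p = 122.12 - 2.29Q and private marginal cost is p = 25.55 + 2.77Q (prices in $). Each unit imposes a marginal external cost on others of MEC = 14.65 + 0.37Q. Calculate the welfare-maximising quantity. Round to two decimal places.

Social marginal cost = private MC + MEC = 40.20 + 3.14Q.
Set SMC = demand: 40.20 + 3.14Q = 122.12 - 2.29Q → Q* = 15.0866.

Q* = 15.09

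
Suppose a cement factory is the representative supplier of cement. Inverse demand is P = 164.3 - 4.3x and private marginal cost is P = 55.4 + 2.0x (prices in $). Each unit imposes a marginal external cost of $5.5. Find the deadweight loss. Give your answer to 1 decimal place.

Market equilibrium (private): 55.4 + 2.0x = 164.3 - 4.3x → x_m = 17.2857.
Social marginal cost = private MC + MEC = 60.9 + 2.0x.
Set SMC = demand: 60.9 + 2.0x = 164.3 - 4.3x → x* = 16.4127.
Between x* and x_m the wedge SMC − demand runs linearly from 0 to MEC(x_m), so the loss is a triangle.
DWL = ½ × 0.8730 × 5.5000 = 2.4008.

DWL = $2.4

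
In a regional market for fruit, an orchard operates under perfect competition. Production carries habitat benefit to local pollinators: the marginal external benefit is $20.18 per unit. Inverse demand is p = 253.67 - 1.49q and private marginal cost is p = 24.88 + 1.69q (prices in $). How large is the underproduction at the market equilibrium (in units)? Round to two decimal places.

Market equilibrium (private): 24.88 + 1.69q = 253.67 - 1.49q → q_m = 71.9465.
Social marginal cost = private MC − MEB = 4.70 + 1.69q.
Set SMC = demand: 4.70 + 1.69q = 253.67 - 1.49q → q* = 78.2925.
Gap = |71.9465 − 78.2925| = 6.3460.

6.35 units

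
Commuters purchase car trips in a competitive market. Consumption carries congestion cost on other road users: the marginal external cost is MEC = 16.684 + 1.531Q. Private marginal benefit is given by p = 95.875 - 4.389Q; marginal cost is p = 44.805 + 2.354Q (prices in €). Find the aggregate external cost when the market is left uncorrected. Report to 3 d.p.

Market equilibrium (private): 44.805 + 2.354Q = 95.875 - 4.389Q → Q_m = 7.5738.
Total external cost = ∫₀^{Q_m} (16.684 + 1.531Q) dQ = 16.684×7.5738 + ½×1.531×7.5738² = 170.2722.

€170.272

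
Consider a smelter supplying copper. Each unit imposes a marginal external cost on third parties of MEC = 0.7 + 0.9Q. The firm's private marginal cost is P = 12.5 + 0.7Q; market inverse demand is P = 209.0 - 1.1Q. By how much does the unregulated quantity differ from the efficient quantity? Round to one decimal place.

Market equilibrium (private): 12.5 + 0.7Q = 209.0 - 1.1Q → Q_m = 109.1667.
Social marginal cost = private MC + MEC = 13.2 + 1.6Q.
Set SMC = demand: 13.2 + 1.6Q = 209.0 - 1.1Q → Q* = 72.5185.
Gap = |109.1667 − 72.5185| = 36.6482.

36.6 units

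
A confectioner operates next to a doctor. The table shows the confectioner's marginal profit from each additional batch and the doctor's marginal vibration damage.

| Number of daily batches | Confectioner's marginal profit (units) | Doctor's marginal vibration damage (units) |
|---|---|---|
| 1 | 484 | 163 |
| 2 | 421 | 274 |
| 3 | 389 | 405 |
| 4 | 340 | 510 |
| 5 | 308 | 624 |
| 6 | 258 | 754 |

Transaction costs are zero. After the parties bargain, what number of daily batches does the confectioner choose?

2

Bargaining reaches the level where marginal profit last exceeds marginal vibration damage.
That holds through level 2 (421 ≥ 274) but not at 3 (389 < 405).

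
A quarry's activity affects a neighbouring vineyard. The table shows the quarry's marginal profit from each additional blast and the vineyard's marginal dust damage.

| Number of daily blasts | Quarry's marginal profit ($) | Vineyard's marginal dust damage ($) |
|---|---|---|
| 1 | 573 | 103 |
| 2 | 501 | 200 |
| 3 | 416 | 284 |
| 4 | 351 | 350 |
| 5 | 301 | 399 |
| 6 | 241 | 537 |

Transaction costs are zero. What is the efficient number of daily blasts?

Bargaining reaches the level where marginal profit last exceeds marginal dust damage.
That holds through level 4 (351 ≥ 350) but not at 5 (301 < 399).

4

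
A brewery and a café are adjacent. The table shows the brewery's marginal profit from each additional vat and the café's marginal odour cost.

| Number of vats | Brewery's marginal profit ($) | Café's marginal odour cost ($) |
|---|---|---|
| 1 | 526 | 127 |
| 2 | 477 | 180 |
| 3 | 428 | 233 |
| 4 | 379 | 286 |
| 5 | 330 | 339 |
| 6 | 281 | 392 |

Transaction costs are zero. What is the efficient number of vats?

Bargaining reaches the level where marginal profit last exceeds marginal odour cost.
That holds through level 4 (379 ≥ 286) but not at 5 (330 < 339).

4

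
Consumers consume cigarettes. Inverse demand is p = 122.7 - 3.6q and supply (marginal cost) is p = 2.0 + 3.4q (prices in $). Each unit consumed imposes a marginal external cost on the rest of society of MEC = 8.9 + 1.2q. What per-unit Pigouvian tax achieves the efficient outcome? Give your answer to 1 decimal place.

Social marginal benefit = demand − MEC = 113.8 - 4.8q.
Set SMB = MC: 113.8 - 4.8q = 2.0 + 3.4q → q* = 13.6341.
The Pigouvian tax equals MEC at q*: 8.9 + 1.2×13.6341 = 25.2609.

tax = $25.3 per unit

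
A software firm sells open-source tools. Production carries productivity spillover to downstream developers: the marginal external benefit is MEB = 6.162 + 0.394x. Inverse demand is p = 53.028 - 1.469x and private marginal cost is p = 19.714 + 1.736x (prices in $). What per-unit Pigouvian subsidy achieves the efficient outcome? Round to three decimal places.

Social marginal cost = private MC − MEB = 13.552 + 1.342x.
Set SMC = demand: 13.552 + 1.342x = 53.028 - 1.469x → x* = 14.0434.
The Pigouvian subsidy equals MEB at x*: 6.162 + 0.394×14.0434 = 11.6951.

subsidy = $11.695 per unit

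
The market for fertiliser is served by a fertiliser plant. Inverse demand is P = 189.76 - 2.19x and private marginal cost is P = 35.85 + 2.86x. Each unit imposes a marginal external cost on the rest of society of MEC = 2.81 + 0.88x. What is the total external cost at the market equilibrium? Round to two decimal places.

Market equilibrium (private): 35.85 + 2.86x = 189.76 - 2.19x → x_m = 30.4772.
Total external cost = ∫₀^{x_m} (2.81 + 0.88x) dx = 2.81×30.4772 + ½×0.88×30.4772² = 494.3392.

494.34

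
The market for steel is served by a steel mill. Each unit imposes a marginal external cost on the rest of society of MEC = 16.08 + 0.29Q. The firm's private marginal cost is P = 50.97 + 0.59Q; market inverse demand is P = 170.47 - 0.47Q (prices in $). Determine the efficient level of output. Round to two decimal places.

Social marginal cost = private MC + MEC = 67.05 + 0.88Q.
Set SMC = demand: 67.05 + 0.88Q = 170.47 - 0.47Q → Q* = 76.6074.

Q* = 76.61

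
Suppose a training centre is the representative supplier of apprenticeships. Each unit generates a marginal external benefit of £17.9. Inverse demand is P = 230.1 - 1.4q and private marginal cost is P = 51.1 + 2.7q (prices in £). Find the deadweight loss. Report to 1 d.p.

Market equilibrium (private): 51.1 + 2.7q = 230.1 - 1.4q → q_m = 43.6585.
Social marginal cost = private MC − MEB = 33.2 + 2.7q.
Set SMC = demand: 33.2 + 2.7q = 230.1 - 1.4q → q* = 48.0244.
The loss is the area between SMC and demand from q* to q_m; with linear curves that's a triangle of height MEB(q_m).
DWL = ½ × 4.3659 × 17.9000 = 39.0748.

DWL = £39.1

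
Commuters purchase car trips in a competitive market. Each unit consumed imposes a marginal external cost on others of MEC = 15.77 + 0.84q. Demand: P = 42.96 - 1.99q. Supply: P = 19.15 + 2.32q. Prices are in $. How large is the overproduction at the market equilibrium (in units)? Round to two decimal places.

3.96 units

Market equilibrium (private): 19.15 + 2.32q = 42.96 - 1.99q → q_m = 5.5244.
Social marginal benefit = demand − MEC = 27.19 - 2.83q.
Set SMB = MC: 27.19 - 2.83q = 19.15 + 2.32q → q* = 1.5612.
Gap = |5.5244 − 1.5612| = 3.9632.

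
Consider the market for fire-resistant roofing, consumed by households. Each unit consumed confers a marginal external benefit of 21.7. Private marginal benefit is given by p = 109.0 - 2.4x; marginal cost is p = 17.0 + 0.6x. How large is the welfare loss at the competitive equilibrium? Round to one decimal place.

DWL = 78.5

Market equilibrium (private): 17.0 + 0.6x = 109.0 - 2.4x → x_m = 30.6667.
Social marginal benefit = demand + MEB = 130.7 - 2.4x.
Set SMB = MC: 130.7 - 2.4x = 17.0 + 0.6x → x* = 37.9000.
The welfare-loss triangle has base |x_m − x*| and height MEB(x_m) (the vertical gap between SMB and MC is zero at x* and MEB at x_m).
DWL = ½ × 7.2333 × 21.7000 = 78.4813.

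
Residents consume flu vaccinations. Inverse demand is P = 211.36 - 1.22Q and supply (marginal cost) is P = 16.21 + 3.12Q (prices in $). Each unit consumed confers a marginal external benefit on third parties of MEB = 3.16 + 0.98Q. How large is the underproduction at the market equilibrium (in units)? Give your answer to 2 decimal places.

Market equilibrium (private): 16.21 + 3.12Q = 211.36 - 1.22Q → Q_m = 44.9654.
Social marginal benefit = demand + MEB = 214.52 - 0.24Q.
Set SMB = MC: 214.52 - 0.24Q = 16.21 + 3.12Q → Q* = 59.0208.
Gap = |44.9654 − 59.0208| = 14.0554.

14.06 units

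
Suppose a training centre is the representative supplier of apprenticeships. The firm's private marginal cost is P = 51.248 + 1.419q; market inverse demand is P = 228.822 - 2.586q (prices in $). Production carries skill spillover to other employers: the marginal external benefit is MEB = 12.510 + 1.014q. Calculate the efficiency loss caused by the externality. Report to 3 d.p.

DWL = $552.100

Market equilibrium (private): 51.248 + 1.419q = 228.822 - 2.586q → q_m = 44.3381.
Social marginal cost = private MC − MEB = 38.738 + 0.405q.
Set SMC = demand: 38.738 + 0.405q = 228.822 - 2.586q → q* = 63.5520.
The loss is the area between SMC and demand from q* to q_m; with linear curves that's a triangle of height MEB(q_m).
DWL = ½ × 19.2139 × 57.4688 = 552.0999.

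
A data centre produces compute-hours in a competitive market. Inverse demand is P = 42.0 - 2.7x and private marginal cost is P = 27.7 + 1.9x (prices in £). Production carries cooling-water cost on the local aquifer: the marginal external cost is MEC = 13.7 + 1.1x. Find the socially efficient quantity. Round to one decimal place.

Social marginal cost = private MC + MEC = 41.4 + 3.0x.
Set SMC = demand: 41.4 + 3.0x = 42.0 - 2.7x → x* = 0.1053.

x* = 0.1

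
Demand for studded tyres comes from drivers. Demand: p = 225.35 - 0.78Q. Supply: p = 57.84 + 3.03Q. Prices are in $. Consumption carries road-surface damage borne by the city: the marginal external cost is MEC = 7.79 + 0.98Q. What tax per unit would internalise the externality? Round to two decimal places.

Social marginal benefit = demand − MEC = 217.56 - 1.76Q.
Set SMB = MC: 217.56 - 1.76Q = 57.84 + 3.03Q → Q* = 33.3445.
The Pigouvian tax equals MEC at Q*: 7.79 + 0.98×33.3445 = 40.4676.

tax = $40.47 per unit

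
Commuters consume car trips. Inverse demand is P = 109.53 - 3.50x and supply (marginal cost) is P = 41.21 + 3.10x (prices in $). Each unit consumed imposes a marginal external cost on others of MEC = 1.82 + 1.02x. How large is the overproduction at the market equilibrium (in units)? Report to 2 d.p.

1.62 units

Market equilibrium (private): 41.21 + 3.10x = 109.53 - 3.50x → x_m = 10.3515.
Social marginal benefit = demand − MEC = 107.71 - 4.52x.
Set SMB = MC: 107.71 - 4.52x = 41.21 + 3.10x → x* = 8.7270.
Gap = |10.3515 − 8.7270| = 1.6245.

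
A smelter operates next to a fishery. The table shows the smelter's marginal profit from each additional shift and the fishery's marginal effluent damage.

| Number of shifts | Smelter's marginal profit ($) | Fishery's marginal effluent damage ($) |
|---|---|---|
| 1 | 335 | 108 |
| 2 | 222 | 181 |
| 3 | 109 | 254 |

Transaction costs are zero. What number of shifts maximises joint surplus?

2

Bargaining reaches the level where marginal profit last exceeds marginal effluent damage.
That holds through level 2 (222 ≥ 181) but not at 3 (109 < 254).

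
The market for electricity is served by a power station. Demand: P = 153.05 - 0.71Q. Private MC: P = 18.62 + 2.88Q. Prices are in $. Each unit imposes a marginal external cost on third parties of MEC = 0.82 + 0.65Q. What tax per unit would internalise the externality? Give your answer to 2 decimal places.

Social marginal cost = private MC + MEC = 19.44 + 3.53Q.
Set SMC = demand: 19.44 + 3.53Q = 153.05 - 0.71Q → Q* = 31.5118.
The Pigouvian tax equals MEC at Q*: 0.82 + 0.65×31.5118 = 21.3027.

tax = $21.30 per unit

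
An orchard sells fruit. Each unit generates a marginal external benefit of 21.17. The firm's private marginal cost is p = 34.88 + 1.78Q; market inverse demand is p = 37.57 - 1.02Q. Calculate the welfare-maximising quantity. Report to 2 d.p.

Social marginal cost = private MC − MEB = 13.71 + 1.78Q.
Set SMC = demand: 13.71 + 1.78Q = 37.57 - 1.02Q → Q* = 8.5214.

Q* = 8.52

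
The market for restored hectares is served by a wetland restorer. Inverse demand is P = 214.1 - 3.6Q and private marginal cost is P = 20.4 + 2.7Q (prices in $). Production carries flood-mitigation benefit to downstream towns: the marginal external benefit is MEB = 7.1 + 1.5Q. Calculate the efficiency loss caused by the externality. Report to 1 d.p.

DWL = $295.0

Market equilibrium (private): 20.4 + 2.7Q = 214.1 - 3.6Q → Q_m = 30.7460.
Social marginal cost = private MC − MEB = 13.3 + 1.2Q.
Set SMC = demand: 13.3 + 1.2Q = 214.1 - 3.6Q → Q* = 41.8333.
Height of the DWL triangle at Q_m is demand(Q_m) − SMC(Q_m) = MEB(Q_m) = 53.2190.
DWL = ½ × 11.0873 × 53.2190 = 295.0275.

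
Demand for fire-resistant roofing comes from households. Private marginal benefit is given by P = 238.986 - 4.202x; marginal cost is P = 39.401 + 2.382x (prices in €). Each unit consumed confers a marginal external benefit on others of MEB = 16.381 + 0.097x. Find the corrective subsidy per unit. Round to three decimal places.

subsidy = €19.610 per unit

Social marginal benefit = demand + MEB = 255.367 - 4.105x.
Set SMB = MC: 255.367 - 4.105x = 39.401 + 2.382x → x* = 33.2921.
The Pigouvian subsidy equals MEB at x*: 16.381 + 0.097×33.2921 = 19.6103.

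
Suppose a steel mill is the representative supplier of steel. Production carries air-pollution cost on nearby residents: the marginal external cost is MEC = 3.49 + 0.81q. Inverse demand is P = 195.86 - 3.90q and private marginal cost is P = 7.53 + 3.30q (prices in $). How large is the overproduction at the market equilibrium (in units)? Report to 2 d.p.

3.08 units

Market equilibrium (private): 7.53 + 3.30q = 195.86 - 3.90q → q_m = 26.1569.
Social marginal cost = private MC + MEC = 11.02 + 4.11q.
Set SMC = demand: 11.02 + 4.11q = 195.86 - 3.90q → q* = 23.0762.
Gap = |26.1569 − 23.0762| = 3.0807.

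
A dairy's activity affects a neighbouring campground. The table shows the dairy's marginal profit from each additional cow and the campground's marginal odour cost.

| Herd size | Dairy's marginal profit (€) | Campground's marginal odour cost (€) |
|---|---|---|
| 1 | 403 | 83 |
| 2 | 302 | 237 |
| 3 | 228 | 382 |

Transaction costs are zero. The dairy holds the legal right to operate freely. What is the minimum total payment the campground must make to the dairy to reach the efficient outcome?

Left alone the dairy would choose level 3 (marginal profit stays positive).
Efficient level: k* = 2 (marginal profit ≥ marginal odour cost through 2).
The campground must at least cover the dairy's forgone profit from cutting 3→2: 228 = 228.

€228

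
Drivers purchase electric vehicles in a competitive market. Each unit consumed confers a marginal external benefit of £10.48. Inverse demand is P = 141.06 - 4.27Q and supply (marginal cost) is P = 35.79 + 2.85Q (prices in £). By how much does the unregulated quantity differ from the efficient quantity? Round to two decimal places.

1.47 units

Market equilibrium (private): 35.79 + 2.85Q = 141.06 - 4.27Q → Q_m = 14.7851.
Social marginal benefit = demand + MEB = 151.54 - 4.27Q.
Set SMB = MC: 151.54 - 4.27Q = 35.79 + 2.85Q → Q* = 16.2570.
Gap = |14.7851 − 16.2570| = 1.4719.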